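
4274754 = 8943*478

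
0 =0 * 67067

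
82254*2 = 164508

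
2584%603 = 172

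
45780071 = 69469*659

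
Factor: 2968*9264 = 2^7*3^1 * 7^1 * 53^1*193^1 = 27495552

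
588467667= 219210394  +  369257273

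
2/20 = 1/10 = 0.10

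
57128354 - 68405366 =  - 11277012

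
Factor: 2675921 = 2675921^1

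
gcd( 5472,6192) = 144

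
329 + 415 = 744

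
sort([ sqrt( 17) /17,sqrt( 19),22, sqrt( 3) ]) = [ sqrt( 17) /17,sqrt( 3),sqrt( 19),22] 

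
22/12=11/6 = 1.83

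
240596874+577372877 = 817969751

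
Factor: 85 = 5^1* 17^1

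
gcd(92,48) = 4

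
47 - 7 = 40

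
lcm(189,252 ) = 756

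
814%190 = 54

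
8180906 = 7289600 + 891306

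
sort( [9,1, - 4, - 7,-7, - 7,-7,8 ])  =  [-7, - 7, - 7,  -  7 ,-4,1,8, 9 ] 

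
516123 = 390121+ 126002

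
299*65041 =19447259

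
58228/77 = 756 + 16/77 = 756.21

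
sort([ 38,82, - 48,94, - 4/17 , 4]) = [ - 48, - 4/17, 4, 38, 82,94 ]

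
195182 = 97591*2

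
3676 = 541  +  3135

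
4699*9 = 42291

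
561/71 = 7 + 64/71 = 7.90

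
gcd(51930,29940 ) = 30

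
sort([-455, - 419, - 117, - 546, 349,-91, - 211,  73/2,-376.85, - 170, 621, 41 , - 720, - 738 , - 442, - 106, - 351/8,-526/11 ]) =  [- 738, -720,-546, - 455, - 442, - 419,-376.85, - 211, - 170, - 117, -106,- 91 ,-526/11, - 351/8 , 73/2, 41, 349, 621] 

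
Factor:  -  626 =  - 2^1 * 313^1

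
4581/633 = 7+50/211 = 7.24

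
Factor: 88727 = 83^1*1069^1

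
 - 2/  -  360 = 1/180 = 0.01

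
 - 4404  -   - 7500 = 3096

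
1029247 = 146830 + 882417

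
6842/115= 6842/115 =59.50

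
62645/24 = 62645/24 = 2610.21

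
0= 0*2127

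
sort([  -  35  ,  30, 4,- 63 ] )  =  [ - 63, - 35,4,30]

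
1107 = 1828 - 721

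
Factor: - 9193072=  - 2^4* 7^1 * 79^1* 1039^1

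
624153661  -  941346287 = -317192626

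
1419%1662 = 1419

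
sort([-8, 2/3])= [ - 8,  2/3] 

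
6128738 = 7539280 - 1410542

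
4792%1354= 730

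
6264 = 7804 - 1540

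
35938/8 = 17969/4  =  4492.25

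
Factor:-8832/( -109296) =8/99= 2^3*3^ (-2)*11^( - 1 ) 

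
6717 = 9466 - 2749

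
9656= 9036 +620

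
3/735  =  1/245 = 0.00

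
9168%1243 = 467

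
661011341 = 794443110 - 133431769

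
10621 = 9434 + 1187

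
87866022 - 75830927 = 12035095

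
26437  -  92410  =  -65973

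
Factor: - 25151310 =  - 2^1*3^4*5^1 * 31051^1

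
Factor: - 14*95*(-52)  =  2^3*5^1*7^1*13^1*19^1 = 69160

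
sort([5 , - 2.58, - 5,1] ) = [ - 5  ,-2.58,  1, 5]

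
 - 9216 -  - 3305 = - 5911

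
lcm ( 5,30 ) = 30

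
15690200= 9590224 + 6099976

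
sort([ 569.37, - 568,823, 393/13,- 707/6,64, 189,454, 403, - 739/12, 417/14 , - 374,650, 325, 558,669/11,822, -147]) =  [ - 568, - 374, - 147, - 707/6, - 739/12 , 417/14, 393/13, 669/11, 64,  189,325,403,  454 , 558, 569.37, 650,822, 823 ]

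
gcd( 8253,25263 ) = 63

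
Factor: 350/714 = 25/51 = 3^( - 1 )*5^2*17^( - 1 ) 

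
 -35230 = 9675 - 44905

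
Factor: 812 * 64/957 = 2^8*3^( - 1)*7^1*11^( - 1 ) = 1792/33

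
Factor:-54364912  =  -2^4*7^2*17^1*4079^1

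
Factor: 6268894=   2^1 * 3134447^1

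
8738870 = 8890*983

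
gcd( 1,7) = 1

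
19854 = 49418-29564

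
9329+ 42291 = 51620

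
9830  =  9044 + 786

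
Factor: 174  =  2^1 * 3^1 * 29^1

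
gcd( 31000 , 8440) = 40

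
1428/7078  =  714/3539= 0.20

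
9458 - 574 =8884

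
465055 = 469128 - 4073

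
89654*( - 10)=-896540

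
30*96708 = 2901240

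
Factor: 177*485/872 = 2^ (  -  3)*3^1*5^1*59^1*97^1*109^(  -  1) = 85845/872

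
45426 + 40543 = 85969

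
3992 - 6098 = - 2106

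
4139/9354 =4139/9354 = 0.44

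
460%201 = 58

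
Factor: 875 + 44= 919^1  =  919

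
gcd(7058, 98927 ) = 1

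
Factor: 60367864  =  2^3*19^2 *20903^1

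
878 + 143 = 1021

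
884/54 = 16 + 10/27 = 16.37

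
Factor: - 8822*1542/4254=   -  2267254/709=- 2^1*11^1*257^1*401^1*709^( - 1 )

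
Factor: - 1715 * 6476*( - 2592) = 28787633280 = 2^7 * 3^4*5^1*7^3 * 1619^1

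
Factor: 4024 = 2^3*503^1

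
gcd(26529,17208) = 717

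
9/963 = 1/107 = 0.01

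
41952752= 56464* 743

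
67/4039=67/4039 = 0.02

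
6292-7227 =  -935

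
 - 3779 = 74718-78497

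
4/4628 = 1/1157=0.00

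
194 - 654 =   -  460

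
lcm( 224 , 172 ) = 9632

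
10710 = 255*42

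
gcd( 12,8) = 4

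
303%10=3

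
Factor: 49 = 7^2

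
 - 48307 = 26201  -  74508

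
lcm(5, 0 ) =0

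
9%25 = 9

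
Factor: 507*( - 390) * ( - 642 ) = 2^2*  3^3*5^1 *13^3*107^1 = 126942660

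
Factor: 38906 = 2^1*7^2 * 397^1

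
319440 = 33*9680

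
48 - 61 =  - 13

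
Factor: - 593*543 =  - 3^1*181^1*593^1 = - 321999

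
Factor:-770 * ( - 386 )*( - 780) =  - 2^4*3^1*5^2*7^1*11^1*13^1* 193^1 = - 231831600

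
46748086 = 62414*749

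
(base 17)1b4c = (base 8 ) 17754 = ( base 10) 8172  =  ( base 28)ABO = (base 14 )2D9A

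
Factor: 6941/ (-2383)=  - 11^1*631^1*2383^ (  -  1 )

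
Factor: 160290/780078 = 15/73 = 3^1*5^1*73^ ( - 1 )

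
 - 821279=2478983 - 3300262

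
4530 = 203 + 4327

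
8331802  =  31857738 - 23525936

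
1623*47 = 76281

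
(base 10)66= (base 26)2E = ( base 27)2C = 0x42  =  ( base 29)28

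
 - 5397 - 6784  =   - 12181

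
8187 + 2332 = 10519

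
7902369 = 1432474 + 6469895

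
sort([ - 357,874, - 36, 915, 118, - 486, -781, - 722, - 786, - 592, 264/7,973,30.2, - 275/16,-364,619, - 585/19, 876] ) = [ - 786,-781, - 722, - 592, - 486, - 364, - 357, - 36, - 585/19, - 275/16, 30.2, 264/7, 118, 619, 874 , 876, 915, 973 ]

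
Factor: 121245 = 3^1 * 5^1*59^1*137^1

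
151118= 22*6869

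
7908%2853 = 2202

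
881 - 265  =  616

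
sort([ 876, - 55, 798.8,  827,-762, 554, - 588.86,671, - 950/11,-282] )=[ - 762, - 588.86, - 282,- 950/11,-55,554 , 671,798.8,827,876 ]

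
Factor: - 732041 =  - 732041^1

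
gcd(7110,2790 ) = 90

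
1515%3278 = 1515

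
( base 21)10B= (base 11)381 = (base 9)552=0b111000100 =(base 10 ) 452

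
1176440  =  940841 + 235599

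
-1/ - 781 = 1/781   =  0.00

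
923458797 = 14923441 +908535356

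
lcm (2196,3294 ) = 6588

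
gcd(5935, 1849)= 1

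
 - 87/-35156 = 87/35156 = 0.00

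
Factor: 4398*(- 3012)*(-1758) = 2^4*3^3*251^1*293^1 * 733^1 = 23287832208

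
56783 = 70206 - 13423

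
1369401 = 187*7323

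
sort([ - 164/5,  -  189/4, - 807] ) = [ - 807, -189/4,-164/5]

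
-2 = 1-3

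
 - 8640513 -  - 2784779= - 5855734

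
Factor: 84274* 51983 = 2^1* 29^1* 227^1 * 229^1*1453^1 =4380815342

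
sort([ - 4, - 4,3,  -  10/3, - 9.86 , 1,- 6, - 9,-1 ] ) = [ - 9.86 ,-9, - 6, - 4, - 4, -10/3, - 1,  1, 3 ]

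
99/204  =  33/68  =  0.49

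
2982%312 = 174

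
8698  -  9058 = - 360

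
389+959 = 1348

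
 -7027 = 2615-9642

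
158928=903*176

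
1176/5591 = 1176/5591= 0.21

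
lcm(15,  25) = 75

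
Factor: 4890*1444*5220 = 36859255200 =2^5*3^3*5^2 *19^2*29^1*163^1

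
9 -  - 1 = 10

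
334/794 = 167/397= 0.42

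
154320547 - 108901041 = 45419506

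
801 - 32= 769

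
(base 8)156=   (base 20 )5a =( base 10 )110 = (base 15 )75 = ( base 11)A0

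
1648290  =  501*3290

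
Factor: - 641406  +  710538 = 69132  =  2^2*3^1*7^1*823^1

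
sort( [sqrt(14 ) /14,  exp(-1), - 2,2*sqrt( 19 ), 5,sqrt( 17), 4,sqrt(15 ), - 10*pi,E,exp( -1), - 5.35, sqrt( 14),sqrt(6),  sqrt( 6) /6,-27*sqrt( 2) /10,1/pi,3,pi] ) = [ - 10*pi, - 5.35, - 27*sqrt( 2 )/10, - 2,sqrt( 14 )/14, 1/pi,exp( - 1), exp( - 1),sqrt( 6 )/6, sqrt( 6),E,3,pi,sqrt( 14),sqrt(15 ),4,sqrt( 17),5, 2 * sqrt( 19)]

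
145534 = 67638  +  77896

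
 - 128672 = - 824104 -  - 695432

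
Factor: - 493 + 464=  - 29 = -29^1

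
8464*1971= 16682544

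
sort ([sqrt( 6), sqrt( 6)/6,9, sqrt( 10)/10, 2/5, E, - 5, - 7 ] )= [ - 7, - 5,  sqrt(10) /10 , 2/5, sqrt(6) /6, sqrt(6 ), E, 9 ]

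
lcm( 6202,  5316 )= 37212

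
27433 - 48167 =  - 20734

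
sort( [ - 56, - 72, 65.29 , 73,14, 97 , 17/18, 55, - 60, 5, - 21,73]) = [-72,-60, - 56,-21, 17/18,5,14,55, 65.29, 73,  73, 97]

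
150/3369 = 50/1123 = 0.04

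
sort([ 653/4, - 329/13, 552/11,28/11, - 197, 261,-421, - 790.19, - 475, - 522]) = [ - 790.19 , - 522, - 475, - 421,-197, - 329/13, 28/11, 552/11, 653/4, 261]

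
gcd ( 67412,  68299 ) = 887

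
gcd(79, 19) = 1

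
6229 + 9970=16199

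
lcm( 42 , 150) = 1050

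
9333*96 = 895968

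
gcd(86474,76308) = 2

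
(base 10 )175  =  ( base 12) 127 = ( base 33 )5A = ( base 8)257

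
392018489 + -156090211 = 235928278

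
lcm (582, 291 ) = 582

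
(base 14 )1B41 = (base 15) 1707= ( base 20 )c7h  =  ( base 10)4957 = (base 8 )11535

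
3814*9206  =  35111684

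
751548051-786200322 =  - 34652271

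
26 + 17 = 43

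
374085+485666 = 859751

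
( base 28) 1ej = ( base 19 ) 35H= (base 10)1195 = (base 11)997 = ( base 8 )2253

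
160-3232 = -3072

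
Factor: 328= 2^3*41^1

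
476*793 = 377468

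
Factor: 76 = 2^2*19^1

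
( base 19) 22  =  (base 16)28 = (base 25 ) 1f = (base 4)220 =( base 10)40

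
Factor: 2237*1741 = 3894617 =1741^1*2237^1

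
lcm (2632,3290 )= 13160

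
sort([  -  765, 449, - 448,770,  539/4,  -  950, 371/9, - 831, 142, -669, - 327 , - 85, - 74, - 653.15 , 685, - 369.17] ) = [ - 950, - 831,-765, - 669, - 653.15, - 448, - 369.17,-327,- 85, - 74, 371/9,539/4,  142, 449,685,770 ]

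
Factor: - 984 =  - 2^3*3^1*41^1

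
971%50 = 21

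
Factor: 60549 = 3^1*20183^1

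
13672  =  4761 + 8911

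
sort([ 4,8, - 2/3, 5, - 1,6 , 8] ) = [ - 1, - 2/3, 4,5, 6,8, 8]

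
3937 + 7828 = 11765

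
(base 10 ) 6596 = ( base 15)1E4B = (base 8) 14704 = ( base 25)ADL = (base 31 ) 6QO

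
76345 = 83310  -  6965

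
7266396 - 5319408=1946988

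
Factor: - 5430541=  - 5430541^1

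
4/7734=2/3867=0.00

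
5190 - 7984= - 2794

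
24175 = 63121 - 38946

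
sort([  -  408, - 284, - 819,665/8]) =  [ - 819, - 408, - 284 , 665/8]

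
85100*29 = 2467900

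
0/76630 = 0 = 0.00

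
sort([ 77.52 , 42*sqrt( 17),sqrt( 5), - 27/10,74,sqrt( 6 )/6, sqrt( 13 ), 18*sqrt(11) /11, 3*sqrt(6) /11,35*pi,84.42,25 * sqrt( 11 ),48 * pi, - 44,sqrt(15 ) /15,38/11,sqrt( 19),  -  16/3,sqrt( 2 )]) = [ - 44,- 16/3, - 27/10, sqrt( 15)/15,sqrt( 6) /6, 3*sqrt( 6) /11,sqrt(2 ),sqrt ( 5),38/11,sqrt( 13 ),sqrt(19), 18*sqrt( 11)/11, 74, 77.52, 25*sqrt(11 ), 84.42, 35*pi, 48*pi,42*sqrt( 17)]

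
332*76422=25372104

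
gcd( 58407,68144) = 1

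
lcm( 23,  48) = 1104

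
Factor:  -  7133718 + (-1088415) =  - 8222133=- 3^1*47^1 * 58313^1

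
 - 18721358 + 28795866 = 10074508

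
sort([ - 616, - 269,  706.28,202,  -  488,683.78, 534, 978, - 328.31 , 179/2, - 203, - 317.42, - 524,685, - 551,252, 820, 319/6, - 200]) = [ - 616,-551, - 524 , -488 , -328.31, - 317.42, - 269,-203, - 200,319/6, 179/2, 202, 252, 534, 683.78,685,706.28, 820,978 ] 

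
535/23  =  535/23 = 23.26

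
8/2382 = 4/1191 = 0.00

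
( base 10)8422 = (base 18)17hg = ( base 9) 12487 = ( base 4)2003212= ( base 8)20346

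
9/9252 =1/1028 = 0.00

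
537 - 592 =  - 55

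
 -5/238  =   - 5/238=-  0.02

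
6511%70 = 1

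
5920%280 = 40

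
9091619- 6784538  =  2307081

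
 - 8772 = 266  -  9038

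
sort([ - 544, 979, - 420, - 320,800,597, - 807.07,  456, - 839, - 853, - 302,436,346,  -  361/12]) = [ - 853, - 839, - 807.07 , - 544, - 420, - 320, - 302, - 361/12,  346, 436,456, 597,800,979]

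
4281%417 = 111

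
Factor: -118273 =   -  118273^1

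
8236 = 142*58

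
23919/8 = 23919/8 = 2989.88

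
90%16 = 10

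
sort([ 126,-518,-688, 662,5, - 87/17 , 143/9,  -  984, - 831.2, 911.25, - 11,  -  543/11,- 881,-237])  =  [ - 984, - 881, - 831.2,-688,-518, - 237, - 543/11,-11,- 87/17,5, 143/9,  126,662, 911.25] 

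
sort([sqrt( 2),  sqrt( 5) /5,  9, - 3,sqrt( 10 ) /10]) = [ - 3,  sqrt( 10 ) /10,sqrt( 5 )/5,sqrt( 2),9]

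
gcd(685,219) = 1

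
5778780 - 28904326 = -23125546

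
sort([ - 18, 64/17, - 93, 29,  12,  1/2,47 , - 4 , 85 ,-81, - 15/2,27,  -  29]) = [  -  93 , - 81,-29 ,-18,  -  15/2,-4 , 1/2, 64/17,12, 27, 29, 47 , 85]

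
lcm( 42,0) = 0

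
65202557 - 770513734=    - 705311177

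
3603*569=2050107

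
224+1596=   1820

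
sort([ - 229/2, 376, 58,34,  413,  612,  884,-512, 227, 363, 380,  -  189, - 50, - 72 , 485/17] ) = [ - 512, - 189 ,  -  229/2, - 72,-50 , 485/17,34,58,227, 363,376, 380,413, 612,884] 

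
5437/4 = 5437/4 = 1359.25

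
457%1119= 457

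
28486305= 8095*3519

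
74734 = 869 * 86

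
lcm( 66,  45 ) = 990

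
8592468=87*98764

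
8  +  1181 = 1189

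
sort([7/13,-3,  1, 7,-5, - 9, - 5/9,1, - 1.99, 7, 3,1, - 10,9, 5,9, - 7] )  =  [ - 10,-9,-7, - 5, - 3 ,-1.99,-5/9  ,  7/13,1, 1, 1,3,5, 7, 7, 9 , 9]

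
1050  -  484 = 566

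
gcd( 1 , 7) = 1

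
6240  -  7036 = -796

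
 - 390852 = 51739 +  - 442591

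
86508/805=107 + 373/805 = 107.46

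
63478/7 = 9068 + 2/7 = 9068.29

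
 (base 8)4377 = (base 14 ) BA7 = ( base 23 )483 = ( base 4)203333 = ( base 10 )2303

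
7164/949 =7164/949 =7.55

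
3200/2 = 1600 = 1600.00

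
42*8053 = 338226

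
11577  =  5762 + 5815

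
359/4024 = 359/4024 = 0.09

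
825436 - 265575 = 559861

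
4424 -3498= 926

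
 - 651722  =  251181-902903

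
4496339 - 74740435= - 70244096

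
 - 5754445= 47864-5802309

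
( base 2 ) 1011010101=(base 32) ML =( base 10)725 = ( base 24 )165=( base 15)335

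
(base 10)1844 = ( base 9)2468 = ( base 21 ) 43h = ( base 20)4c4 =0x734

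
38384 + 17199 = 55583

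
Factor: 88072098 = 2^1*3^1*14678683^1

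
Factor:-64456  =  -2^3* 7^1*1151^1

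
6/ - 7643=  - 6/7643 = - 0.00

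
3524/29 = 3524/29 = 121.52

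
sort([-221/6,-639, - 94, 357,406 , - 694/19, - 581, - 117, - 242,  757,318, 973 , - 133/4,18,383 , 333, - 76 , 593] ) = [ - 639,-581, -242, - 117, - 94, - 76, - 221/6, - 694/19, - 133/4, 18,318,333 , 357 , 383,  406, 593,757, 973] 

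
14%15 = 14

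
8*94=752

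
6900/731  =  6900/731 = 9.44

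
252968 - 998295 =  - 745327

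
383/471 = 383/471 = 0.81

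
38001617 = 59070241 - 21068624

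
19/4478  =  19/4478 = 0.00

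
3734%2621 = 1113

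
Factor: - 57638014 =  - 2^1*7^2*727^1*809^1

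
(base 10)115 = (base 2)1110011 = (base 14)83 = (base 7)223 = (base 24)4j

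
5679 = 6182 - 503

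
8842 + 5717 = 14559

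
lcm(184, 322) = 1288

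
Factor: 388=2^2*97^1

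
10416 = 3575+6841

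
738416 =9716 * 76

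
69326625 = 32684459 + 36642166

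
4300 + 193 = 4493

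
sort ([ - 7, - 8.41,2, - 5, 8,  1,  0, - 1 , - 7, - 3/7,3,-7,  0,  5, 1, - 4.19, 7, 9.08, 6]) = [ - 8.41, - 7,  -  7, - 7,  -  5,-4.19,-1, - 3/7,  0,0,1, 1,2, 3, 5,  6,7, 8,  9.08]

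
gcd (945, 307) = 1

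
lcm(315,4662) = 23310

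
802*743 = 595886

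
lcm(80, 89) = 7120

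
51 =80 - 29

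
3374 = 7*482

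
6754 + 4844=11598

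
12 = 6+6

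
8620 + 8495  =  17115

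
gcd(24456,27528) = 24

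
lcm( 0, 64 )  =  0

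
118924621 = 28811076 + 90113545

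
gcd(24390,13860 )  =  90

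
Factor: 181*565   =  5^1 * 113^1*181^1 = 102265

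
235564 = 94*2506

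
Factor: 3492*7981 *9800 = 273122589600 = 2^5 * 3^2*5^2*7^2 *23^1*97^1*347^1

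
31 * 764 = 23684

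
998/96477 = 998/96477  =  0.01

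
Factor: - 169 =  -13^2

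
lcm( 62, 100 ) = 3100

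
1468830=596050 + 872780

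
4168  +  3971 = 8139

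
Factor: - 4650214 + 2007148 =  - 2643066 = - 2^1*3^2*146837^1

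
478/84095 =478/84095=0.01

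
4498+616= 5114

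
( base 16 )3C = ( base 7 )114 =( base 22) 2G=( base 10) 60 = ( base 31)1T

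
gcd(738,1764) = 18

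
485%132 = 89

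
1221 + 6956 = 8177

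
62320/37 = 1684 + 12/37 = 1684.32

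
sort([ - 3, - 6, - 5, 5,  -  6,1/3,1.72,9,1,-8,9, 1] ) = [ - 8, - 6 ,  -  6, - 5, -3,1/3,1 , 1,1.72, 5,9, 9]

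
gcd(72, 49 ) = 1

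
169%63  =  43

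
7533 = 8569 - 1036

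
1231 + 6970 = 8201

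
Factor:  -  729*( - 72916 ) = 2^2*3^6*18229^1 = 53155764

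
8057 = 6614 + 1443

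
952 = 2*476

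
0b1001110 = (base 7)141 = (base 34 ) 2A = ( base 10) 78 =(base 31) 2g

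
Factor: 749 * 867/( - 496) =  - 2^ ( - 4)*3^1*7^1*17^2*31^(-1)*107^1 = -649383/496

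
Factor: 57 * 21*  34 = 2^1*3^2*7^1*17^1*19^1 = 40698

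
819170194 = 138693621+680476573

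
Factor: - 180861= - 3^1*19^2* 167^1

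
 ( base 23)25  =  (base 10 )51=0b110011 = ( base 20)2b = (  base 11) 47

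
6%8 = 6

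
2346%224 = 106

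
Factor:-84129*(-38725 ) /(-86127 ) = - 5^2 * 19^( - 1)*29^1*967^1*1511^(  -  1)*1549^1=- 1085965175/28709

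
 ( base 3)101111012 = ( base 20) j26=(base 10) 7646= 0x1dde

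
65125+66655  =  131780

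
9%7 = 2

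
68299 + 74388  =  142687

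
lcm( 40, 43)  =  1720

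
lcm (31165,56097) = 280485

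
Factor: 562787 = 23^1*24469^1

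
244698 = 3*81566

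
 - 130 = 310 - 440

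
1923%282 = 231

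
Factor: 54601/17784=2^(-3 ) *3^( - 2) * 13^( - 1 )*19^(-1) * 54601^1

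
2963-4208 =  - 1245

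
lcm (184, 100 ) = 4600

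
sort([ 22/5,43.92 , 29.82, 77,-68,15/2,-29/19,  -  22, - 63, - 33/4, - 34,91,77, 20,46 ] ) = [-68, - 63,-34, - 22, - 33/4,-29/19, 22/5, 15/2,20,29.82 , 43.92,  46, 77,77,91 ] 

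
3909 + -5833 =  - 1924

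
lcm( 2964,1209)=91884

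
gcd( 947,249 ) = 1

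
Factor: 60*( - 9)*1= - 540= - 2^2*3^3 * 5^1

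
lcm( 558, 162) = 5022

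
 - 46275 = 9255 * ( - 5)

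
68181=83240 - 15059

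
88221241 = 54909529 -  - 33311712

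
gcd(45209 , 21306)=53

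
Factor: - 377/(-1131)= 1/3=3^(-1) 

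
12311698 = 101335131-89023433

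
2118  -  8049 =- 5931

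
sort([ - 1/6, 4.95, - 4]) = [ - 4, - 1/6,4.95]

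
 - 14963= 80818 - 95781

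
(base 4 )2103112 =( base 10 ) 9430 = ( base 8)22326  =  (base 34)85c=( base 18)1b1g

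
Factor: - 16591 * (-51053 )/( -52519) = -19^1*29^(  -  1)*47^1 * 353^1 *1811^( - 1)*2687^1  =  -847020323/52519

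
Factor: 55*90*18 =89100 = 2^2*3^4*5^2*11^1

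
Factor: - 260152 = -2^3*31^1*1049^1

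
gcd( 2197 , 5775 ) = 1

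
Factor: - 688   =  -2^4 * 43^1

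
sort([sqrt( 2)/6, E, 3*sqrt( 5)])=[sqrt( 2)/6,E,3 * sqrt(5) ] 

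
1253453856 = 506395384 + 747058472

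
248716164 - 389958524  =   - 141242360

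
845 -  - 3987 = 4832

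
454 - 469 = -15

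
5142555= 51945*99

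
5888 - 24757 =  - 18869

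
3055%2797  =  258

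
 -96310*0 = 0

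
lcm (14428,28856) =28856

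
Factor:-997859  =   - 31^1*32189^1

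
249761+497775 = 747536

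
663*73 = 48399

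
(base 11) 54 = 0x3b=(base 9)65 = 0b111011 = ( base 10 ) 59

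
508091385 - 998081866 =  - 489990481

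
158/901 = 158/901 = 0.18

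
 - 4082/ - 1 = 4082 + 0/1 =4082.00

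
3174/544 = 5 + 227/272 = 5.83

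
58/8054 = 29/4027 = 0.01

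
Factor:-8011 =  - 8011^1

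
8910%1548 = 1170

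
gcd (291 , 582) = 291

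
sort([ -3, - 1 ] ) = [ - 3,  -  1]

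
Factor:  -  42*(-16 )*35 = 23520 = 2^5* 3^1*5^1 * 7^2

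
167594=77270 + 90324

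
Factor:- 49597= - 49597^1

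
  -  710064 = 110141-820205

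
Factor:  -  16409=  - 61^1  *  269^1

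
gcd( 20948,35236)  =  4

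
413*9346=3859898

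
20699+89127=109826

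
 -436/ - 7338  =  218/3669 = 0.06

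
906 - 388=518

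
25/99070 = 5/19814 = 0.00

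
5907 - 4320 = 1587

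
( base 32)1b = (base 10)43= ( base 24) 1j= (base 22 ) 1l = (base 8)53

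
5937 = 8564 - 2627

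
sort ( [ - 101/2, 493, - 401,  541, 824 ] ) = [ - 401 , - 101/2,493,541, 824]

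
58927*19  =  1119613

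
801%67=64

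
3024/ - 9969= - 1008/3323 = - 0.30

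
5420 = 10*542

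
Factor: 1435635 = 3^2*5^1*61^1*523^1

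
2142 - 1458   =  684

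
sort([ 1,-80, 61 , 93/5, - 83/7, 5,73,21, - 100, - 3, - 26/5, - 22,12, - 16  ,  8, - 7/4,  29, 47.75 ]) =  [ - 100, - 80, - 22, - 16, - 83/7 , - 26/5, - 3, - 7/4, 1, 5, 8,  12,93/5, 21, 29, 47.75, 61, 73 ] 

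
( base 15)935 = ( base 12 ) 124b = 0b100000011011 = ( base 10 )2075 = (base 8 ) 4033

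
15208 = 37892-22684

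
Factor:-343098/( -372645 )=778/845= 2^1*5^( - 1 ) * 13^( - 2)*389^1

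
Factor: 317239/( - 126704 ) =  - 2^( - 4)*13^1*23^1*1061^1*7919^(- 1)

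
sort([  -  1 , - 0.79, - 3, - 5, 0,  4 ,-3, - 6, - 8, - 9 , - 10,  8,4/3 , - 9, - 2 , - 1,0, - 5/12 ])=[-10, - 9, - 9,-8, - 6,-5, - 3 , - 3, - 2, - 1,-1 , - 0.79 ,-5/12 , 0,0, 4/3,  4,8 ]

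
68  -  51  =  17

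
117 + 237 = 354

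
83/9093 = 83/9093 = 0.01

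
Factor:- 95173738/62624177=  - 8652158/5693107  =  - 2^1*7^( - 1) *813301^( - 1 )*4326079^1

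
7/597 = 7/597=0.01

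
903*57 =51471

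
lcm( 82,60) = 2460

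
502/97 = 5 + 17/97 = 5.18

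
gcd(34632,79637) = 1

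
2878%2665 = 213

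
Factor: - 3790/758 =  - 5 = -5^1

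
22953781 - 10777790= 12175991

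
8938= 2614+6324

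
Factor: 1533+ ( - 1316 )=217 = 7^1*31^1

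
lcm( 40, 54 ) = 1080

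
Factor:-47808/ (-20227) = 2^6 * 3^2*83^1*113^( - 1 )*179^( - 1)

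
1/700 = 1/700 = 0.00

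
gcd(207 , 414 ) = 207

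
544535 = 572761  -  28226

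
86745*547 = 47449515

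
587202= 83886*7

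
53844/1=53844 = 53844.00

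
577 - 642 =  - 65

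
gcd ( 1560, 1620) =60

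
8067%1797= 879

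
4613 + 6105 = 10718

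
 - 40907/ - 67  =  40907/67 = 610.55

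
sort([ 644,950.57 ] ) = [ 644,950.57]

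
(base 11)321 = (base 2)110000010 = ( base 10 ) 386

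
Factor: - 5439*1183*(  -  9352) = 60173919624 = 2^3*3^1 * 7^4*13^2*37^1 * 167^1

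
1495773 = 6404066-4908293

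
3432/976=3 + 63/122 = 3.52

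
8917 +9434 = 18351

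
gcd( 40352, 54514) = 194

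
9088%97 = 67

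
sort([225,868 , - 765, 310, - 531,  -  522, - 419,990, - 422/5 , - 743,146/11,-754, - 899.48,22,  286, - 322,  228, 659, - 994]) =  [ - 994, -899.48, - 765 , - 754, - 743, - 531, - 522, - 419, - 322, - 422/5,146/11, 22, 225 , 228, 286,310, 659,868,990]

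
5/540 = 1/108 = 0.01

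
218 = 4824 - 4606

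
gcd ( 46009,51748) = 1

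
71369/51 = 71369/51 = 1399.39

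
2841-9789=-6948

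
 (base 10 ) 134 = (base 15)8E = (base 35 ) 3T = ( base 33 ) 42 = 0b10000110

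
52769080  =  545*96824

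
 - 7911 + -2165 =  -10076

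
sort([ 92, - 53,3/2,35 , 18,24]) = [-53, 3/2, 18, 24,35,92 ] 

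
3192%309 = 102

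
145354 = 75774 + 69580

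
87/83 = 1+4/83 = 1.05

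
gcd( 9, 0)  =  9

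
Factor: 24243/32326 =2^(-1)*3^1* 7^( - 1)*2309^( - 1) * 8081^1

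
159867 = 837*191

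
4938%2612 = 2326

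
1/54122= 1/54122 = 0.00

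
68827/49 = 68827/49 = 1404.63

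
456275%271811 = 184464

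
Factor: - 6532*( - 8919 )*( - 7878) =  - 458963677224 = - 2^3*3^3*13^1*23^1 * 71^1 *101^1*991^1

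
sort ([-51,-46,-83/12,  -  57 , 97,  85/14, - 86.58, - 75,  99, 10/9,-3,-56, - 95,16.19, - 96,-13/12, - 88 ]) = [ - 96,-95,  -  88,  -  86.58,  -  75, - 57, - 56,  -  51, - 46, - 83/12, - 3, - 13/12,10/9, 85/14 , 16.19, 97,  99]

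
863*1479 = 1276377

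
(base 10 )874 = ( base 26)17G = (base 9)1171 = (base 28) 136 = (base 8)1552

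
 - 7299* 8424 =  - 61486776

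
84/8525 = 84/8525  =  0.01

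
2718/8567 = 2718/8567 = 0.32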